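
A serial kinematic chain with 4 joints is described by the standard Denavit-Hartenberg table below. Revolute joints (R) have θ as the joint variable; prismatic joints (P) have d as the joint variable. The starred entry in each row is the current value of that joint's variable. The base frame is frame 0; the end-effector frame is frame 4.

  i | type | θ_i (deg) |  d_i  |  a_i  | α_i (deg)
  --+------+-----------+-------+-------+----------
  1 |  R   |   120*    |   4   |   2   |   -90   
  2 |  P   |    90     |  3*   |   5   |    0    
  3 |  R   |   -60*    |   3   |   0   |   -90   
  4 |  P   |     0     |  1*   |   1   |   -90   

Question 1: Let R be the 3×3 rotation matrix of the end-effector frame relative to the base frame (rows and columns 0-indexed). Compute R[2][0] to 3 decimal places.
-0.500

End-effector x-axis (col 0 of R) = (-0.4330,0.7500,-0.5000)
R[2][0] = -0.5000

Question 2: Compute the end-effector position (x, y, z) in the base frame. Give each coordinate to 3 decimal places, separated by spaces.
after link 1: o_1 = (-1.0000, 1.7321, 4.0000)
after link 2: o_2 = (-3.5981, 0.2321, -1.0000)
after link 3: o_3 = (-6.1962, -1.2679, -1.0000)
after link 4: o_4 = (-6.3792, -0.9510, -2.3660)

-6.379 -0.951 -2.366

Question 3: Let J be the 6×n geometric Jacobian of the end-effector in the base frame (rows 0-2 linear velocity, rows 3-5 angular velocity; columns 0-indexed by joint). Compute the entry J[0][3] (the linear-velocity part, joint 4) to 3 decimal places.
0.250

prismatic axis z_3 = (0.2500,-0.4330,-0.8660)
J_v[:, 3] = z_3; J_ω[:, 3] = (0,0,0)
entry J[0][3] = 0.2500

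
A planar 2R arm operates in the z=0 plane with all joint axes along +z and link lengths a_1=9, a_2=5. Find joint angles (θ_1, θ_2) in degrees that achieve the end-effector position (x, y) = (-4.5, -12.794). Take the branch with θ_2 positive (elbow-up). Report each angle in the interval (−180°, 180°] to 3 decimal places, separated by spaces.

-120.003 30.007

cos θ_2 = (183.9364−9²−5²)/(2·9·5) = 0.8660; θ_2 = 30.0074° (elbow-up)
β = atan2(-12.7940,-4.5000) = -109.3782°; ψ = atan2(2.5006,13.3298) = 10.6247°
θ_1 = β − ψ = -120.0029°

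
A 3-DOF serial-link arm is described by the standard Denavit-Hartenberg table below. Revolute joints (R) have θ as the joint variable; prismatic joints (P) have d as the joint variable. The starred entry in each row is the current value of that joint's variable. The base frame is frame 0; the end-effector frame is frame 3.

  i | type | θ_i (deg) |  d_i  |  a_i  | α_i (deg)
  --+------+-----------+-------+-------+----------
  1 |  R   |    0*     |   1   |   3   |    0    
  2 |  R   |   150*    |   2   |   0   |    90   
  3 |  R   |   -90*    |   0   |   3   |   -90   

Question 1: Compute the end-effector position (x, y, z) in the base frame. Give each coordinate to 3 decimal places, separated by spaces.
after link 1: o_1 = (3.0000, 0.0000, 1.0000)
after link 2: o_2 = (3.0000, 0.0000, 3.0000)
after link 3: o_3 = (3.0000, 0.0000, 0.0000)

3.000 0.000 0.000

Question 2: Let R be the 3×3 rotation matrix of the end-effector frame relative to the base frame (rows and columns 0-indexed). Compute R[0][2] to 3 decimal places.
-0.866

End-effector z-axis (col 2 of R) = (-0.8660,0.5000,0.0000)
R[0][2] = -0.8660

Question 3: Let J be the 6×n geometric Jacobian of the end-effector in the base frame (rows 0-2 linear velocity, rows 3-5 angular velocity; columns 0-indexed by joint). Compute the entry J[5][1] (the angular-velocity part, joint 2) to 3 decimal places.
1.000

axis z_1 = (0.0000,0.0000,1.0000); lever o_n−o_1 = (0.0000,0.0000,-1.0000)
cross product → J_v[:, 1] = (-0.0000,0.0000,0.0000)
J_ω[:, 1] = z_1
entry J[5][1] = 1.0000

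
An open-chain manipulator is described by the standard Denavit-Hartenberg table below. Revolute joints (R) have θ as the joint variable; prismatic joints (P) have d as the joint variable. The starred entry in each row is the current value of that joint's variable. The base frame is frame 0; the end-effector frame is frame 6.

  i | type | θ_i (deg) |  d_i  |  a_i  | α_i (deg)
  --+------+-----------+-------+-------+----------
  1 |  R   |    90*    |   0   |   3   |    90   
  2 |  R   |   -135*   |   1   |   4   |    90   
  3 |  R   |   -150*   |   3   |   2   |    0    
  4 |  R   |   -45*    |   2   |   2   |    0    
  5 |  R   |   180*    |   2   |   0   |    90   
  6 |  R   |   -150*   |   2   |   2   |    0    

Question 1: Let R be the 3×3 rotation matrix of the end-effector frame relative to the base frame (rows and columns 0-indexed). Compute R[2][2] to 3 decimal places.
End-effector z-axis (col 2 of R) = (-0.9659,0.1830,0.1830)
R[2][2] = 0.1830

0.183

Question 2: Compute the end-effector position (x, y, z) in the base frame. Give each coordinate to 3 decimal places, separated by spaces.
after link 1: o_1 = (0.0000, 3.0000, 0.0000)
after link 2: o_2 = (1.0000, 0.1716, -2.8284)
after link 3: o_3 = (0.0000, -0.7250, 0.5176)
after link 4: o_4 = (0.5176, -0.7732, 3.2979)
after link 5: o_5 = (0.5176, -2.1874, 4.7121)
after link 6: o_6 = (-0.9659, 0.0687, 5.5540)

-0.966 0.069 5.554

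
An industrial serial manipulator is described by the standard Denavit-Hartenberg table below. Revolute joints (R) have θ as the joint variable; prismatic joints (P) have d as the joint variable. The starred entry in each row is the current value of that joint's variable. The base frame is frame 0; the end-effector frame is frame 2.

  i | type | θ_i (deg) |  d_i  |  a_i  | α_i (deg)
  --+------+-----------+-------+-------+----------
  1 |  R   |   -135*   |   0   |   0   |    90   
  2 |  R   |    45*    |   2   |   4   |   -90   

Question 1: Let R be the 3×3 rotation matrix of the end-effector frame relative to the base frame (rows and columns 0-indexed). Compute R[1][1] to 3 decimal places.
-0.707

End-effector y-axis (col 1 of R) = (0.7071,-0.7071,-0.0000)
R[1][1] = -0.7071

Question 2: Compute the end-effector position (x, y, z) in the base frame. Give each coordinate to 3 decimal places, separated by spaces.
-3.414 -0.586 2.828

after link 1: o_1 = (0.0000, 0.0000, 0.0000)
after link 2: o_2 = (-3.4142, -0.5858, 2.8284)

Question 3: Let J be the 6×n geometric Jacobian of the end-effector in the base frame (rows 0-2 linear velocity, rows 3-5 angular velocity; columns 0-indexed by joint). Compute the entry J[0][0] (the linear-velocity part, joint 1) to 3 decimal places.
axis z_0 = ẑ; lever o_n−o_0 = (-3.4142,-0.5858,2.8284)
cross product → J_v[:, 0] = (0.5858,-3.4142,0.0000)
J_ω[:, 0] = z_0
entry J[0][0] = 0.5858

0.586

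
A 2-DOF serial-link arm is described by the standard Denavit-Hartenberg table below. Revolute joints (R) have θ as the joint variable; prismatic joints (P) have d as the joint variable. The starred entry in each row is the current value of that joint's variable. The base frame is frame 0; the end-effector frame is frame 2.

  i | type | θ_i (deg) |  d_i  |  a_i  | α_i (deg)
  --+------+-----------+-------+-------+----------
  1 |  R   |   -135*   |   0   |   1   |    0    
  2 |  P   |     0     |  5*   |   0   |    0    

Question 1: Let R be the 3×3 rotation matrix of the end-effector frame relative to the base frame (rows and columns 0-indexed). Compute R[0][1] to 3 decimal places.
0.707

End-effector y-axis (col 1 of R) = (0.7071,-0.7071,0.0000)
R[0][1] = 0.7071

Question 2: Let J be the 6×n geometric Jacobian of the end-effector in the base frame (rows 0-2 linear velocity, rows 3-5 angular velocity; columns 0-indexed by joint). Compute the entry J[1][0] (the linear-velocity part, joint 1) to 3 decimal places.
-0.707

axis z_0 = ẑ; lever o_n−o_0 = (-0.7071,-0.7071,5.0000)
cross product → J_v[:, 0] = (0.7071,-0.7071,0.0000)
J_ω[:, 0] = z_0
entry J[1][0] = -0.7071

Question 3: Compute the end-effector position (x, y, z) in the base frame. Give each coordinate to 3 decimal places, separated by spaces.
after link 1: o_1 = (-0.7071, -0.7071, 0.0000)
after link 2: o_2 = (-0.7071, -0.7071, 5.0000)

-0.707 -0.707 5.000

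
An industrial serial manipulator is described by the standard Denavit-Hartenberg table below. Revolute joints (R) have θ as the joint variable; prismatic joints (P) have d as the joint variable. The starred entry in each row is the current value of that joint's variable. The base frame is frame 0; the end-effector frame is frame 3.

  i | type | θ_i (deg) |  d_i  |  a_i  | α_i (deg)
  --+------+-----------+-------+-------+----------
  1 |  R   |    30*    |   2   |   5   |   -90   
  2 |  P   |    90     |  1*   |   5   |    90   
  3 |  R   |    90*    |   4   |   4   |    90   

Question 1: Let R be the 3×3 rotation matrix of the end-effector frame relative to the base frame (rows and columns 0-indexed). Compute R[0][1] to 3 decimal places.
End-effector y-axis (col 1 of R) = (0.8660,0.5000,0.0000)
R[0][1] = 0.8660

0.866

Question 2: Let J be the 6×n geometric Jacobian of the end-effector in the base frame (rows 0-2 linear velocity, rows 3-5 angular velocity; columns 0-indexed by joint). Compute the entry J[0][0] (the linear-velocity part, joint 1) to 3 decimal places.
axis z_0 = ẑ; lever o_n−o_0 = (5.2942,8.8301,-3.0000)
cross product → J_v[:, 0] = (-8.8301,5.2942,0.0000)
J_ω[:, 0] = z_0
entry J[0][0] = -8.8301

-8.830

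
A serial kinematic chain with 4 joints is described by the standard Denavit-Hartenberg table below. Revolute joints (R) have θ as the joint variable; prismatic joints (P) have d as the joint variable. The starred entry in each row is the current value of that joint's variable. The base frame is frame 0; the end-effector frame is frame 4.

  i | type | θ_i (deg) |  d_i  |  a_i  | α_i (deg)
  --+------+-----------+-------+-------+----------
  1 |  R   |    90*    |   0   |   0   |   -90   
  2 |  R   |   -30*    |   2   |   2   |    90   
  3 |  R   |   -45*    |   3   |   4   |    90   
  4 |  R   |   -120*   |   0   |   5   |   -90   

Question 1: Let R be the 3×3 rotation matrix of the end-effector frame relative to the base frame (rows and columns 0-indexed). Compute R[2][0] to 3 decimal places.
End-effector x-axis (col 0 of R) = (-0.3536,0.1268,-0.9268)
R[2][0] = -0.9268

-0.927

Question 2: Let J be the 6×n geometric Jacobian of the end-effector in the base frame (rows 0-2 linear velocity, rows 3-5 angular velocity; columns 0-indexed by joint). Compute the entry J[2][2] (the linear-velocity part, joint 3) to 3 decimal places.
axis z_2 = (-0.0000,-0.5000,0.8660); lever o_n−o_2 = (1.0607,1.5836,-0.6216)
cross product → J_v[:, 2] = (-1.0607,0.9186,0.5303)
J_ω[:, 2] = z_2
entry J[2][2] = 0.5303

0.530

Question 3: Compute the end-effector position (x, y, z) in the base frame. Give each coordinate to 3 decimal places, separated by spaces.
-0.939 3.316 0.378

after link 1: o_1 = (0.0000, 0.0000, 0.0000)
after link 2: o_2 = (-2.0000, 1.7321, 1.0000)
after link 3: o_3 = (0.8284, 2.6815, 5.0123)
after link 4: o_4 = (-0.9393, 3.3157, 0.3784)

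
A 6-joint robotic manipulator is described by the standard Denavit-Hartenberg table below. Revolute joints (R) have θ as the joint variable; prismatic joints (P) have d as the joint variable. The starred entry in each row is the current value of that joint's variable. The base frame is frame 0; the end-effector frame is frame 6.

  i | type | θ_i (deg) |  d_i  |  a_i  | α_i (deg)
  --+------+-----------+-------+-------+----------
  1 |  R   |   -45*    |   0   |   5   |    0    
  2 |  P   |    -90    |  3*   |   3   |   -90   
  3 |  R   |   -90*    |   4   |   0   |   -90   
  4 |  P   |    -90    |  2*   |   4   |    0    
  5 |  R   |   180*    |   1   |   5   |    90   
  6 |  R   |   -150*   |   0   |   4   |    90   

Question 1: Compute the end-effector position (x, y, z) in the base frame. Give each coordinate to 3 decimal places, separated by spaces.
after link 1: o_1 = (3.5355, -3.5355, 0.0000)
after link 2: o_2 = (1.4142, -5.6569, 3.0000)
after link 3: o_3 = (4.2426, -8.4853, 3.0000)
after link 4: o_4 = (5.6569, -12.7279, 3.0000)
after link 5: o_5 = (1.4142, -9.8995, 3.0000)
after link 6: o_6 = (5.2779, -10.9348, 3.0000)

5.278 -10.935 3.000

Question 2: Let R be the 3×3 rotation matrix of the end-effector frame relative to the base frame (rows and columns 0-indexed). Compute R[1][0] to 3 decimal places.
End-effector x-axis (col 0 of R) = (0.9659,-0.2588,0.0000)
R[1][0] = -0.2588

-0.259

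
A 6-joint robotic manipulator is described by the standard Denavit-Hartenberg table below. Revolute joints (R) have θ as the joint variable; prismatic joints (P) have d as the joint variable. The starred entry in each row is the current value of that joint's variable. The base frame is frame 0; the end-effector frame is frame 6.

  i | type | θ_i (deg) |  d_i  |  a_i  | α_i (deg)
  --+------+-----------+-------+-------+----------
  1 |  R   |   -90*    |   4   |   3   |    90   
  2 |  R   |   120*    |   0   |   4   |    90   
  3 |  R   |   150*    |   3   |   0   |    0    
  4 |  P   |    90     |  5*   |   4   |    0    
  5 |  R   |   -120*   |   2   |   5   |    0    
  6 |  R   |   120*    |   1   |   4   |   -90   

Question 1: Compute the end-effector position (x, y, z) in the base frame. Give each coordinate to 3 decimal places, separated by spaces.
2.598 -13.776 7.335

after link 1: o_1 = (0.0000, -3.0000, 4.0000)
after link 2: o_2 = (0.0000, -1.0000, 7.4641)
after link 3: o_3 = (0.0000, -3.5981, 8.9641)
after link 4: o_4 = (3.4641, -8.9282, 9.7321)
after link 5: o_5 = (-0.8660, -11.9103, 8.5670)
after link 6: o_6 = (2.5981, -13.7763, 7.3349)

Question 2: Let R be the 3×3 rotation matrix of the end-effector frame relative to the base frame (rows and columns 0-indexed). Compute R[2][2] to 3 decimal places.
End-effector z-axis (col 2 of R) = (0.5000,0.4330,0.7500)
R[2][2] = 0.7500

0.750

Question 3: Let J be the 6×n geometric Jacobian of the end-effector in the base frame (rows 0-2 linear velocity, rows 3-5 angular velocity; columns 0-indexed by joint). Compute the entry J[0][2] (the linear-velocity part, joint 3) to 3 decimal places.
axis z_2 = (0.0000,-0.8660,0.5000); lever o_n−o_2 = (2.5981,-12.7763,-0.1292)
cross product → J_v[:, 2] = (6.5000,1.2990,2.2500)
J_ω[:, 2] = z_2
entry J[0][2] = 6.5000

6.500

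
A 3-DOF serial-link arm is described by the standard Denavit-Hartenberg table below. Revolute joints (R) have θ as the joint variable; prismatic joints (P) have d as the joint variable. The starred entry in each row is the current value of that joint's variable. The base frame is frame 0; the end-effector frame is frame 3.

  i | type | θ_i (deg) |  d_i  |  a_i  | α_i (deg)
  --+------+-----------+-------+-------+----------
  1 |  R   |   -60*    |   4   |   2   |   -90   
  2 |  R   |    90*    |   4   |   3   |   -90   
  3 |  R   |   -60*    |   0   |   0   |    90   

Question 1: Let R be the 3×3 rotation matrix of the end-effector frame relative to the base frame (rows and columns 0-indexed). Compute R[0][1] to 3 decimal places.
-0.500

End-effector y-axis (col 1 of R) = (-0.5000,0.8660,-0.0000)
R[0][1] = -0.5000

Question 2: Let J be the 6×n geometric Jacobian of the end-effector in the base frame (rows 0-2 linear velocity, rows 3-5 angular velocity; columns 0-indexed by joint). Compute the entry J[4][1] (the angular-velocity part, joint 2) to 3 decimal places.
axis z_1 = (0.8660,0.5000,0.0000); lever o_n−o_1 = (3.4641,2.0000,-3.0000)
cross product → J_v[:, 1] = (-1.5000,2.5981,-0.0000)
J_ω[:, 1] = z_1
entry J[4][1] = 0.5000

0.500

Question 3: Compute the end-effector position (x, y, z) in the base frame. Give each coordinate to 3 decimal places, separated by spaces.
after link 1: o_1 = (1.0000, -1.7321, 4.0000)
after link 2: o_2 = (4.4641, 0.2679, 1.0000)
after link 3: o_3 = (4.4641, 0.2679, 1.0000)

4.464 0.268 1.000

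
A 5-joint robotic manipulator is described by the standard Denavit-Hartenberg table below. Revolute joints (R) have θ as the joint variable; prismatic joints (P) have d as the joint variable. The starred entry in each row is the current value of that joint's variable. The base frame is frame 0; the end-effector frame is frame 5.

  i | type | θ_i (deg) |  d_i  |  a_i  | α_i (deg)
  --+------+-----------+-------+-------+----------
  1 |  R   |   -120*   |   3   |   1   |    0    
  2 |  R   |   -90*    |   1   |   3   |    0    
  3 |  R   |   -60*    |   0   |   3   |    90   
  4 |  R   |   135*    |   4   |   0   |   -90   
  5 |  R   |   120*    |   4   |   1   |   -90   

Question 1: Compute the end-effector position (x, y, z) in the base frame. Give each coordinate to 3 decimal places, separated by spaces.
after link 1: o_1 = (-0.5000, -0.8660, 3.0000)
after link 2: o_2 = (-3.0981, 0.6340, 4.0000)
after link 3: o_3 = (-3.0981, 3.6340, 4.0000)
after link 4: o_4 = (0.9019, 3.6340, 4.0000)
after link 5: o_5 = (0.0359, 1.1591, 0.8180)

0.036 1.159 0.818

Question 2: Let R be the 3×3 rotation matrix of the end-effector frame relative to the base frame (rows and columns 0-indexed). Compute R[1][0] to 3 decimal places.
0.354

End-effector x-axis (col 0 of R) = (-0.8660,0.3536,-0.3536)
R[1][0] = 0.3536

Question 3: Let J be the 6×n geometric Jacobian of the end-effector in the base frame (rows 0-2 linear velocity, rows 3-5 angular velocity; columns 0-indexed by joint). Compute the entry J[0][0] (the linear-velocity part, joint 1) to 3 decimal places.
axis z_0 = ẑ; lever o_n−o_0 = (0.0359,1.1591,0.8180)
cross product → J_v[:, 0] = (-1.1591,0.0359,0.0000)
J_ω[:, 0] = z_0
entry J[0][0] = -1.1591

-1.159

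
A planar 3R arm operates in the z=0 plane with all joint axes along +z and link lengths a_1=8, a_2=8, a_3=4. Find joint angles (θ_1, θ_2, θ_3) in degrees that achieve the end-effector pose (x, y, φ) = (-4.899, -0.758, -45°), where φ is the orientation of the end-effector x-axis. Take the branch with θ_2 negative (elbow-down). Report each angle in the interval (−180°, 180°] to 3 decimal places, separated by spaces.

wrist centre = target − a_3·(cos φ, sin φ) = (-7.7274, 2.0704)
cos θ_2 = (63.9998−8²−8²)/(2·8·8) = -0.5000; θ_2 = -120.0001° (elbow-down)
β = atan2(2.0704,-7.7274) = 165.0009°; ψ = atan2(-6.9282,4.0000) = -60.0001°
θ_1 = β − ψ = 225.0010°
θ_3 = φ − θ_1 − θ_2 = -150.0009° (wrapped to (-180°,180°])

-134.999 -120.000 -150.001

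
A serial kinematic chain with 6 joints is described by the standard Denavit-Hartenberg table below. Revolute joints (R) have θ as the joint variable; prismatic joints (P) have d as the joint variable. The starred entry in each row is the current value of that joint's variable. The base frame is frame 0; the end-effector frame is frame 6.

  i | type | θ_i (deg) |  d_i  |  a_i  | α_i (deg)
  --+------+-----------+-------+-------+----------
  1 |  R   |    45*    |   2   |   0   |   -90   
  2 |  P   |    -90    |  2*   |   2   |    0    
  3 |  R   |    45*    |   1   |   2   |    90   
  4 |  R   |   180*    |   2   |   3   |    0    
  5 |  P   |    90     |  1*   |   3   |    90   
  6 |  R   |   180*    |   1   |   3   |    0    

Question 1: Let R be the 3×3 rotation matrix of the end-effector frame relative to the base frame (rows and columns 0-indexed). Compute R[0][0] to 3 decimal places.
-0.707

End-effector x-axis (col 0 of R) = (-0.7071,0.7071,0.0000)
R[0][0] = -0.7071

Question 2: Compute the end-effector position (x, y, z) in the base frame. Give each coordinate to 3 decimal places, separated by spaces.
-4.621 -0.379 4.707

after link 1: o_1 = (0.0000, 0.0000, 2.0000)
after link 2: o_2 = (-1.4142, 1.4142, 4.0000)
after link 3: o_3 = (-1.1213, 3.1213, 5.4142)
after link 4: o_4 = (-3.6213, 0.6213, 4.7071)
after link 5: o_5 = (-2.0000, -2.0000, 5.4142)
after link 6: o_6 = (-4.6213, -0.3787, 4.7071)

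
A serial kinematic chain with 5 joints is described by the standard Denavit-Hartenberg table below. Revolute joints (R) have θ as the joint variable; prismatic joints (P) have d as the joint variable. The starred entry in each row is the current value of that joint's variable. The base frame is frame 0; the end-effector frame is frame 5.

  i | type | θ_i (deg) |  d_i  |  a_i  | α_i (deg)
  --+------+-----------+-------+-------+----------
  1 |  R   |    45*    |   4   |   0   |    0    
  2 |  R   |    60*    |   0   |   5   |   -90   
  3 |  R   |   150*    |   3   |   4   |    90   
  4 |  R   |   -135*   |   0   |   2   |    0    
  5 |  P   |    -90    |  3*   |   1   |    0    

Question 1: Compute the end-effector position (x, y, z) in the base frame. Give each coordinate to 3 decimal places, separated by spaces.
-3.476 4.114 0.463

after link 1: o_1 = (0.0000, 0.0000, 4.0000)
after link 2: o_2 = (-1.2941, 4.8296, 4.0000)
after link 3: o_3 = (-3.2953, 0.7071, 2.0000)
after link 4: o_4 = (-2.2463, 2.2561, 2.7071)
after link 5: o_5 = (-3.4760, 4.1135, 0.4626)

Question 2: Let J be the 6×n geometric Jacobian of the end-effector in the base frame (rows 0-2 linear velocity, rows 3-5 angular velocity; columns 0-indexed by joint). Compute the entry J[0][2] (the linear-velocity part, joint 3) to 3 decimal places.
axis z_2 = (-0.9659,-0.2588,0.0000); lever o_n−o_2 = (-2.1819,-0.7161,-3.5374)
cross product → J_v[:, 2] = (0.9156,-3.4169,0.1270)
J_ω[:, 2] = z_2
entry J[0][2] = 0.9156

0.916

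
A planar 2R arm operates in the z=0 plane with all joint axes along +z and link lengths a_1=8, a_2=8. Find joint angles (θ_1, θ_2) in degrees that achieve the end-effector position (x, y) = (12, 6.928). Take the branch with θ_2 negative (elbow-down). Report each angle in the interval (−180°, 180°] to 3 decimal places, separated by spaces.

cos θ_2 = (191.9972−8²−8²)/(2·8·8) = 0.5000; θ_2 = -60.0015° (elbow-down)
β = atan2(6.9280,12.0000) = 29.9993°; ψ = atan2(-6.9283,11.9998) = -30.0007°
θ_1 = β − ψ = 60.0000°

60.000 -60.001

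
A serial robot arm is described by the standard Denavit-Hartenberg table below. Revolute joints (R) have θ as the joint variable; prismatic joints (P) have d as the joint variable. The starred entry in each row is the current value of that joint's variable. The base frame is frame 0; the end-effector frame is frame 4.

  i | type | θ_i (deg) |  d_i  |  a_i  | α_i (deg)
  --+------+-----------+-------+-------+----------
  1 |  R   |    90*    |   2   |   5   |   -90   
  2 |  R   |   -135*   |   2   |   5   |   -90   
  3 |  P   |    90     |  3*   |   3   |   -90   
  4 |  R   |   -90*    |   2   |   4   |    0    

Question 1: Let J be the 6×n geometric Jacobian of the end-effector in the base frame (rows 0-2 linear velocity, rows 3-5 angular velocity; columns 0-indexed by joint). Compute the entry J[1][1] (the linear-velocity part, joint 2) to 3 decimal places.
axis z_1 = (-1.0000,0.0000,0.0000); lever o_n−o_1 = (1.0000,2.8284,7.0711)
cross product → J_v[:, 1] = (0.0000,7.0711,-2.8284)
J_ω[:, 1] = z_1
entry J[1][1] = 7.0711

7.071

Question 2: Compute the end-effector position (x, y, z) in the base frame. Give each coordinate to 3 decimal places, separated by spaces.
1.000 7.828 9.071

after link 1: o_1 = (0.0000, 5.0000, 2.0000)
after link 2: o_2 = (-2.0000, 1.4645, 5.5355)
after link 3: o_3 = (1.0000, 3.5858, 7.6569)
after link 4: o_4 = (1.0000, 7.8284, 9.0711)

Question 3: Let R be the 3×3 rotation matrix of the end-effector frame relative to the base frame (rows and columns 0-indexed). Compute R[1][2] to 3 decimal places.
0.707

End-effector z-axis (col 2 of R) = (0.0000,0.7071,-0.7071)
R[1][2] = 0.7071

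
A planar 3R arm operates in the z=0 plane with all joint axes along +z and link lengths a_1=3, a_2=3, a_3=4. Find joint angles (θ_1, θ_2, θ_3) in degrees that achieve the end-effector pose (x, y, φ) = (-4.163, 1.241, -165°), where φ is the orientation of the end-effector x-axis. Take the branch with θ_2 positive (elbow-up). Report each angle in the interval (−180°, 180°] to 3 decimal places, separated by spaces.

wrist centre = target − a_3·(cos φ, sin φ) = (-0.2993, 2.2763)
cos θ_2 = (5.2710−3²−3²)/(2·3·3) = -0.7072; θ_2 = 135.0048° (elbow-up)
β = atan2(2.2763,-0.2993) = 97.4906°; ψ = atan2(2.1211,0.8785) = 67.5024°
θ_1 = β − ψ = 29.9882°
θ_3 = φ − θ_1 − θ_2 = 30.0070° (wrapped to (-180°,180°])

29.988 135.005 30.007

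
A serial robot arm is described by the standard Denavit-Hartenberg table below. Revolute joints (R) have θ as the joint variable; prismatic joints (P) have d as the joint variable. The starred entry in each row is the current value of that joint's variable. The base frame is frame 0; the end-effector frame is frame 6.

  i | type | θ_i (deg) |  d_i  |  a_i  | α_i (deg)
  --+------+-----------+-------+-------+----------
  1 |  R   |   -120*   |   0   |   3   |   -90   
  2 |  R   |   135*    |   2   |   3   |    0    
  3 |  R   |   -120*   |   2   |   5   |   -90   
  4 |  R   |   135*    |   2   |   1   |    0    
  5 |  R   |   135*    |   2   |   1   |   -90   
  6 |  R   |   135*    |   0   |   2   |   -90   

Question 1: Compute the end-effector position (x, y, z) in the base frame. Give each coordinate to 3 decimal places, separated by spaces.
0.315 -5.212 -5.730

after link 1: o_1 = (-1.5000, -2.5981, 0.0000)
after link 2: o_2 = (1.2927, -1.7610, -2.1213)
after link 3: o_3 = (0.6099, -6.9435, -3.4154)
after link 4: o_4 = (0.5979, -5.5502, -5.1643)
after link 5: o_5 = (1.7227, -5.6019, -7.0961)
after link 6: o_6 = (0.3150, -5.2118, -5.7301)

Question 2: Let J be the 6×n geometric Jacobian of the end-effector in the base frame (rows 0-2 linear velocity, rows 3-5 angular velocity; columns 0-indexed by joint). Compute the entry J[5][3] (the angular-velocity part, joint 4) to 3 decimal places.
axis z_3 = (0.1294,0.2241,-0.9659); lever o_n−o_3 = (-0.2950,1.7318,-2.3147)
cross product → J_v[:, 3] = (1.1539,0.5844,0.2902)
J_ω[:, 3] = z_3
entry J[5][3] = -0.9659

-0.966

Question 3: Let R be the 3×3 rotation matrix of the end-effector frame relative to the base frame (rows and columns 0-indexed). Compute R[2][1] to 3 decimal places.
End-effector y-axis (col 1 of R) = (0.4830,0.8365,0.2588)
R[2][1] = 0.2588

0.259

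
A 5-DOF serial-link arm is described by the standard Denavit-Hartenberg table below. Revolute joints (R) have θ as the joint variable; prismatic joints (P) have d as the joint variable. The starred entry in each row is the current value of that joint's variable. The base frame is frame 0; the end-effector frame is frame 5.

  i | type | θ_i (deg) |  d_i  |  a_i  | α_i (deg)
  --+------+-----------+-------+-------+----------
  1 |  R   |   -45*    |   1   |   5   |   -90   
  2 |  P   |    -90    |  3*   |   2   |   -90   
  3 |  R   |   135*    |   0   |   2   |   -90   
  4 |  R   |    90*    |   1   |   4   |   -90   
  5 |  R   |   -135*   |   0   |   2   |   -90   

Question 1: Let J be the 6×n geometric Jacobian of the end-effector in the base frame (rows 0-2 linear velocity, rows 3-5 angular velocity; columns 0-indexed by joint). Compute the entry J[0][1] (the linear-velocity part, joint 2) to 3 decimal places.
prismatic axis z_1 = (0.7071,0.7071,0.0000)
J_v[:, 1] = z_1; J_ω[:, 1] = (0,0,0)
entry J[0][1] = 0.7071

0.707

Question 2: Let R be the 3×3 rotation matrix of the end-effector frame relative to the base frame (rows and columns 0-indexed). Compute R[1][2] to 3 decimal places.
End-effector z-axis (col 2 of R) = (-0.1464,0.8536,-0.5000)
R[1][2] = 0.8536

0.854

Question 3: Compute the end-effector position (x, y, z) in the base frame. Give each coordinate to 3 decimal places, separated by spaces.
after link 1: o_1 = (3.5355, -3.5355, 1.0000)
after link 2: o_2 = (5.6569, -1.4142, 3.0000)
after link 3: o_3 = (4.6569, -2.4142, 1.5858)
after link 4: o_4 = (2.3284, 0.9142, 0.8787)
after link 5: o_5 = (4.0355, 0.6213, -0.1213)

4.036 0.621 -0.121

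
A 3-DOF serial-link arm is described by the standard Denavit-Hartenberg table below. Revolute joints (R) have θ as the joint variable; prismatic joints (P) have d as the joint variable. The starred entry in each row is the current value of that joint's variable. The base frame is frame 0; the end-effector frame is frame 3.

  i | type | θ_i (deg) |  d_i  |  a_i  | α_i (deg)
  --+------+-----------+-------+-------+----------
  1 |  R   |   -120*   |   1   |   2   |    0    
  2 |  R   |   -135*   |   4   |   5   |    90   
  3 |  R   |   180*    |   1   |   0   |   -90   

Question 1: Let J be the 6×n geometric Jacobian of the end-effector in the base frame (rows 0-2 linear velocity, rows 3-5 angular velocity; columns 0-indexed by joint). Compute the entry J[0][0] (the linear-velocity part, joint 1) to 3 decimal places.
axis z_0 = ẑ; lever o_n−o_0 = (-1.3282,3.3564,5.0000)
cross product → J_v[:, 0] = (-3.3564,-1.3282,0.0000)
J_ω[:, 0] = z_0
entry J[0][0] = -3.3564

-3.356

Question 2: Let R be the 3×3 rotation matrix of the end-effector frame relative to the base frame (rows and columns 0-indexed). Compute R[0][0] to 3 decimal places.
End-effector x-axis (col 0 of R) = (0.2588,-0.9659,0.0000)
R[0][0] = 0.2588

0.259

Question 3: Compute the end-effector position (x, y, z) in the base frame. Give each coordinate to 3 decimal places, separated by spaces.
after link 1: o_1 = (-1.0000, -1.7321, 1.0000)
after link 2: o_2 = (-2.2941, 3.0976, 5.0000)
after link 3: o_3 = (-1.3282, 3.3564, 5.0000)

-1.328 3.356 5.000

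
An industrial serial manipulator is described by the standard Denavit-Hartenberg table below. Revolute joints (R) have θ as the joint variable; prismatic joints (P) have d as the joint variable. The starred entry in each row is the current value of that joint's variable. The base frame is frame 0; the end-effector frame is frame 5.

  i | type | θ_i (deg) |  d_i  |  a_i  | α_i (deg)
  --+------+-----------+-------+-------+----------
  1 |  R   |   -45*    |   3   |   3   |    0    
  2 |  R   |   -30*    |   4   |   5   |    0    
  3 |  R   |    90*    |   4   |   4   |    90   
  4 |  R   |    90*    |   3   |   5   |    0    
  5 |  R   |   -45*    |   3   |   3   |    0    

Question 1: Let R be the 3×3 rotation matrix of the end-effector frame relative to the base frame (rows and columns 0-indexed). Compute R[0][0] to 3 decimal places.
End-effector x-axis (col 0 of R) = (0.6830,0.1830,0.7071)
R[0][0] = 0.6830

0.683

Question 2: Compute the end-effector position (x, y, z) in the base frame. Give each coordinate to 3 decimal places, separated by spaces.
10.881 -11.162 18.121

after link 1: o_1 = (2.1213, -2.1213, 3.0000)
after link 2: o_2 = (3.4154, -6.9509, 7.0000)
after link 3: o_3 = (7.2791, -5.9157, 11.0000)
after link 4: o_4 = (8.0556, -8.8135, 16.0000)
after link 5: o_5 = (10.8811, -11.1622, 18.1213)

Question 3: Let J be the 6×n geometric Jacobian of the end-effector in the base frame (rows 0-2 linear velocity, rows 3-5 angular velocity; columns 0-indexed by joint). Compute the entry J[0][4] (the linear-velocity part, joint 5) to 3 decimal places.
-2.049

axis z_4 = (0.2588,-0.9659,0.0000); lever o_n−o_4 = (2.8255,-2.3487,2.1213)
cross product → J_v[:, 4] = (-2.0490,-0.5490,2.1213)
J_ω[:, 4] = z_4
entry J[0][4] = -2.0490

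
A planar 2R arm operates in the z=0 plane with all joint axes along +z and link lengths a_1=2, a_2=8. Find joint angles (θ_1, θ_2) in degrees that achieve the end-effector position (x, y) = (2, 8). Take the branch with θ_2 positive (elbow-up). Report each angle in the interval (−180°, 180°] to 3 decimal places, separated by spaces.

0.000 90.000

cos θ_2 = (68.0000−2²−8²)/(2·2·8) = 0.0000; θ_2 = 90.0000° (elbow-up)
β = atan2(8.0000,2.0000) = 75.9638°; ψ = atan2(8.0000,2.0000) = 75.9638°
θ_1 = β − ψ = 0.0000°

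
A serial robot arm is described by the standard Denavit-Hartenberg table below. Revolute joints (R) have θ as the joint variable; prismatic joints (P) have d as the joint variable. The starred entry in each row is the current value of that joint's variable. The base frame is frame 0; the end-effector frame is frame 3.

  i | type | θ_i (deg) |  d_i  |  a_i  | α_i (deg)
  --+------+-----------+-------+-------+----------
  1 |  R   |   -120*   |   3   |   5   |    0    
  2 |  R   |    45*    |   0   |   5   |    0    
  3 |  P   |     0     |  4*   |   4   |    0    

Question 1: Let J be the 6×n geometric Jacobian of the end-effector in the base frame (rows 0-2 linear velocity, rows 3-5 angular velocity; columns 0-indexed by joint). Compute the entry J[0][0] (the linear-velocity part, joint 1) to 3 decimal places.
13.023

axis z_0 = ẑ; lever o_n−o_0 = (-0.1706,-13.0235,7.0000)
cross product → J_v[:, 0] = (13.0235,-0.1706,0.0000)
J_ω[:, 0] = z_0
entry J[0][0] = 13.0235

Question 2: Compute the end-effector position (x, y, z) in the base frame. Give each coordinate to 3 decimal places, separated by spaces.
-0.171 -13.023 7.000

after link 1: o_1 = (-2.5000, -4.3301, 3.0000)
after link 2: o_2 = (-1.2059, -9.1598, 3.0000)
after link 3: o_3 = (-0.1706, -13.0235, 7.0000)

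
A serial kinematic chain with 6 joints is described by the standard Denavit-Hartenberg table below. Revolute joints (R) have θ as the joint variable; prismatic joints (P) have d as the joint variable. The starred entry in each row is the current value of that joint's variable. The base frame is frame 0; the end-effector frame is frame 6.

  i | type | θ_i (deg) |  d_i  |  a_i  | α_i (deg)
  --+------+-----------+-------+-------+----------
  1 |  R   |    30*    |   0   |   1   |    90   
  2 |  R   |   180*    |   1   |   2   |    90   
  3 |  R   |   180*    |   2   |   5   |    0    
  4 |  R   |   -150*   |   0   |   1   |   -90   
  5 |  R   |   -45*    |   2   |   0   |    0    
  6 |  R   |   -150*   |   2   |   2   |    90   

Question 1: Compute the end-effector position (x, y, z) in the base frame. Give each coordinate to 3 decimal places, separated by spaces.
7.894 -0.059 1.482

after link 1: o_1 = (0.8660, 0.5000, 0.0000)
after link 2: o_2 = (-0.3660, -1.3660, 0.0000)
after link 3: o_3 = (3.9641, 1.1340, 2.0000)
after link 4: o_4 = (3.4641, 0.2679, 2.0000)
after link 5: o_5 = (5.1962, -0.7321, 2.0000)
after link 6: o_6 = (7.8941, -0.0590, 1.4824)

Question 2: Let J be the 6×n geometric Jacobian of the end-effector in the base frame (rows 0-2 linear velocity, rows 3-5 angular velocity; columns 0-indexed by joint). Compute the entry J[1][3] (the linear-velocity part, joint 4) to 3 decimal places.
axis z_3 = (0.0000,0.0000,1.0000); lever o_n−o_3 = (3.9300,-1.1930,-0.5176)
cross product → J_v[:, 3] = (1.1930,3.9300,-0.0000)
J_ω[:, 3] = z_3
entry J[1][3] = 3.9300

3.930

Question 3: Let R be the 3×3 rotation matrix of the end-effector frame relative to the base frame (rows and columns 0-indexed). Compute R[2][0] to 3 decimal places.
End-effector x-axis (col 0 of R) = (0.4830,0.8365,-0.2588)
R[2][0] = -0.2588

-0.259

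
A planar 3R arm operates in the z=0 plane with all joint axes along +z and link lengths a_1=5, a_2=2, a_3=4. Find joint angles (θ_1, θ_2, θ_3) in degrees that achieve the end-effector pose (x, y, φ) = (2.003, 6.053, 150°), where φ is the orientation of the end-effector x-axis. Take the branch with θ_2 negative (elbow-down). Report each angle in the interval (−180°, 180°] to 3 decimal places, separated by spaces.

wrist centre = target − a_3·(cos φ, sin φ) = (5.4671, 4.0530)
cos θ_2 = (46.3160−5²−2²)/(2·5·2) = 0.8658; θ_2 = -30.0258° (elbow-down)
β = atan2(4.0530,5.4671) = 36.5511°; ψ = atan2(-1.0008,6.7316) = -8.4562°
θ_1 = β − ψ = 45.0073°
θ_3 = φ − θ_1 − θ_2 = 135.0185° (wrapped to (-180°,180°])

45.007 -30.026 135.018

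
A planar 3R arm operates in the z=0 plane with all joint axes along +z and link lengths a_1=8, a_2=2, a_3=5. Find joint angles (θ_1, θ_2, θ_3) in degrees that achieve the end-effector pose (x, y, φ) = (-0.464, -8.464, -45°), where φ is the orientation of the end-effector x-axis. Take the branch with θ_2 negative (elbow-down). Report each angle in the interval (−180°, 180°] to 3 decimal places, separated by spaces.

-119.996 -150.004 -135.000

wrist centre = target − a_3·(cos φ, sin φ) = (-3.9995, -4.9285)
cos θ_2 = (40.2860−8²−2²)/(2·8·2) = -0.8661; θ_2 = -150.0041° (elbow-down)
β = atan2(-4.9285,-3.9995) = -129.0599°; ψ = atan2(-0.9999,6.2679) = -9.0637°
θ_1 = β − ψ = -119.9962°
θ_3 = φ − θ_1 − θ_2 = -134.9997° (wrapped to (-180°,180°])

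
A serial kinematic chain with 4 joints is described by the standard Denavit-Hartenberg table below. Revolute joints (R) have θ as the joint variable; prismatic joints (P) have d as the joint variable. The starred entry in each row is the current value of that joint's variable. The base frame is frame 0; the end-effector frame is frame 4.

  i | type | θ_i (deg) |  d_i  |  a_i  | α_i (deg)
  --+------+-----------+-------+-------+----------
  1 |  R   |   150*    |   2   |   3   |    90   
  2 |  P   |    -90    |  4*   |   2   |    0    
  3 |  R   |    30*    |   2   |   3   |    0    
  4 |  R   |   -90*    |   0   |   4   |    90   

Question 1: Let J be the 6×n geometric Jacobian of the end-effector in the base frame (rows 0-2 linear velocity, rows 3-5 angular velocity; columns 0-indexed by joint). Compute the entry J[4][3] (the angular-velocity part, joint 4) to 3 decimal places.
0.866

axis z_3 = (0.5000,0.8660,0.0000); lever o_n−o_3 = (3.0000,-1.7321,-2.0000)
cross product → J_v[:, 3] = (-1.7321,1.0000,-3.4641)
J_ω[:, 3] = z_3
entry J[4][3] = 0.8660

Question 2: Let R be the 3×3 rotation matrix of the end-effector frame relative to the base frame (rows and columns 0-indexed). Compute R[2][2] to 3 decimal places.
0.866

End-effector z-axis (col 2 of R) = (0.4330,-0.2500,0.8660)
R[2][2] = 0.8660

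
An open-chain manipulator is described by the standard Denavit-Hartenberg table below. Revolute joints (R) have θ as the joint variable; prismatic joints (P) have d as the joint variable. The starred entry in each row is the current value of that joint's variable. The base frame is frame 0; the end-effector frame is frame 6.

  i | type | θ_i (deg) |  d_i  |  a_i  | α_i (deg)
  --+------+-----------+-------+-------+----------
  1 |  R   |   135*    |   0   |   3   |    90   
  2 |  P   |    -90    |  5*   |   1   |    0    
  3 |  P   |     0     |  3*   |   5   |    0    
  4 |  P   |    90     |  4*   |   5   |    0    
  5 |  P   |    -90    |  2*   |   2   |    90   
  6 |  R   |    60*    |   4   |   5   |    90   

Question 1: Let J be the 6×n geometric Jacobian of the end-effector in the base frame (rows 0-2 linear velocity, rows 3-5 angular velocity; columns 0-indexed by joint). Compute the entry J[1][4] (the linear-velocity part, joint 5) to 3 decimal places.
0.707

prismatic axis z_4 = (0.7071,0.7071,0.0000)
J_v[:, 4] = z_4; J_ω[:, 4] = (0,0,0)
entry J[1][4] = 0.7071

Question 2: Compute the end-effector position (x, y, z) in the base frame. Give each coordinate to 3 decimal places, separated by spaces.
after link 1: o_1 = (-2.1213, 2.1213, 0.0000)
after link 2: o_2 = (1.4142, 5.6569, -1.0000)
after link 3: o_3 = (3.5355, 7.7782, -6.0000)
after link 4: o_4 = (2.8284, 14.1421, -6.0000)
after link 5: o_5 = (4.2426, 15.5563, -8.0000)
after link 6: o_6 = (10.1329, 15.7898, -10.5000)

10.133 15.790 -10.500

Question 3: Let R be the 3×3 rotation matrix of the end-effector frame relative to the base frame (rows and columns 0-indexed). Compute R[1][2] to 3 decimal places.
End-effector z-axis (col 2 of R) = (-0.3536,-0.3536,-0.8660)
R[1][2] = -0.3536

-0.354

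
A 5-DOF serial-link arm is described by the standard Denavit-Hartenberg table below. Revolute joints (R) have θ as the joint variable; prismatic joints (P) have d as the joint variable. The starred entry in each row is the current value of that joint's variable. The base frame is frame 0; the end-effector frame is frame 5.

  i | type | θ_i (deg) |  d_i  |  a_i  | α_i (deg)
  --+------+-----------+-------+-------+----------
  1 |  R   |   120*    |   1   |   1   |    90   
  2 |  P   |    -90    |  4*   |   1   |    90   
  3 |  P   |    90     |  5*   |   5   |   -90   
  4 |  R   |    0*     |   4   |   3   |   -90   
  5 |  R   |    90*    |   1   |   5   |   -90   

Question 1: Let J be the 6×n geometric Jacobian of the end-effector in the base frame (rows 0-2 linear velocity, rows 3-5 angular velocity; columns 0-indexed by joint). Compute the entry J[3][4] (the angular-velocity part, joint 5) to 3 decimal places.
-0.500

axis z_4 = (-0.5000,0.8660,0.0000); lever o_n−o_4 = (-0.5000,0.8660,-5.0000)
cross product → J_v[:, 4] = (-4.3301,-2.5000,-0.0000)
J_ω[:, 4] = z_4
entry J[3][4] = -0.5000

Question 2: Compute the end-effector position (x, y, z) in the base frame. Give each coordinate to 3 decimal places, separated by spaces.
after link 1: o_1 = (-0.5000, 0.8660, 1.0000)
after link 2: o_2 = (2.9641, 2.8660, 0.0000)
after link 3: o_3 = (9.7942, 1.0359, -0.0000)
after link 4: o_4 = (12.3923, 2.5359, 4.0000)
after link 5: o_5 = (11.8923, 3.4019, -1.0000)

11.892 3.402 -1.000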